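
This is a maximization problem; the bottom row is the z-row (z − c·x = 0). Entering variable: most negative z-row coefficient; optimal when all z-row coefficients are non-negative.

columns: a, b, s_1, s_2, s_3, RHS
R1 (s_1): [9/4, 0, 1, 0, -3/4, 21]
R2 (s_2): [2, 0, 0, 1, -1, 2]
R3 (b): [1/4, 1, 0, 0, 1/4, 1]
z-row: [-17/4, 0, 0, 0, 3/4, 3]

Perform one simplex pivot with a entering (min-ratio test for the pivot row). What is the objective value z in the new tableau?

Ratio test on column a — row 1: 21/(9/4) = 28/3; row 2: 2/2 = 1; row 3: 1/(1/4) = 4. Minimum is 1 at row 2 (s_2 leaves); pivot element 2.
Pivot on row 2; the z-row RHS becomes 3 − (-17/4)·1 = 29/4.

29/4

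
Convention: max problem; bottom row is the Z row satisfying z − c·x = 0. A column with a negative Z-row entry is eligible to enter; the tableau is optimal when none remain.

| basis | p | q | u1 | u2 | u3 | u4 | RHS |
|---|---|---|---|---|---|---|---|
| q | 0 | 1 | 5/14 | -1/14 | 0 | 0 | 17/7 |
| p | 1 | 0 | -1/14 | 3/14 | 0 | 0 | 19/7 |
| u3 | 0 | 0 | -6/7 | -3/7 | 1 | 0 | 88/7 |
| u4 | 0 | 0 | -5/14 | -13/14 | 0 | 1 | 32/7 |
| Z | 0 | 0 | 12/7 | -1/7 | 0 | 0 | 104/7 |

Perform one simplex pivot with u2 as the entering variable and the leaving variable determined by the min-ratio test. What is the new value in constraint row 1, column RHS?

Ratio test on column u2 — row 1: entry -1/14 ≤ 0; row 2: (19/7)/(3/14) = 38/3; row 3: entry -3/7 ≤ 0; row 4: entry -13/14 ≤ 0. Minimum is 38/3 at row 2 (p leaves); pivot element 3/14.
Divide row 2 by 3/14; eliminate column u2 from the other rows.
Row 1 update in column RHS: 17/7 − (-1/14)·(38/3) = 10/3.

10/3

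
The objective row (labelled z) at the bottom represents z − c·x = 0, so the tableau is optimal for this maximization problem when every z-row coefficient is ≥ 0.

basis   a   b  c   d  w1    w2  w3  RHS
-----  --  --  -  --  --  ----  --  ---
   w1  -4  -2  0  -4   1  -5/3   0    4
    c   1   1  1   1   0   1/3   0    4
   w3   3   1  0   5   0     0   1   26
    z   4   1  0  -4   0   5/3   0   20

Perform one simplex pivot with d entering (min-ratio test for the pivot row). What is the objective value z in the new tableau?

36

Ratio test on column d — row 1: entry -4 ≤ 0; row 2: 4/1 = 4; row 3: 26/5 = 26/5. Minimum is 4 at row 2 (c leaves); pivot element 1.
Pivot on row 2; the z-row RHS becomes 20 − (-4)·4 = 36.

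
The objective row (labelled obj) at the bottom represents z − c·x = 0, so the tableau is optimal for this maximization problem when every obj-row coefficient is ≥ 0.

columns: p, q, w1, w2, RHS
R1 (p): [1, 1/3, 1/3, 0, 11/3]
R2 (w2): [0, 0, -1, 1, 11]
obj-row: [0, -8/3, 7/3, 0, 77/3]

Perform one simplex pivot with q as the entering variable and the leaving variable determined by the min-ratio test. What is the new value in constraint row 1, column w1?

1

Ratio test on column q — row 1: (11/3)/(1/3) = 11; row 2: entry 0 ≤ 0. Minimum is 11 at row 1 (p leaves); pivot element 1/3.
Divide row 1 by 1/3; eliminate column q from the other rows.
In the new row 1, the w1 entry is the old entry divided by the pivot: (1/3)/(1/3) = 1.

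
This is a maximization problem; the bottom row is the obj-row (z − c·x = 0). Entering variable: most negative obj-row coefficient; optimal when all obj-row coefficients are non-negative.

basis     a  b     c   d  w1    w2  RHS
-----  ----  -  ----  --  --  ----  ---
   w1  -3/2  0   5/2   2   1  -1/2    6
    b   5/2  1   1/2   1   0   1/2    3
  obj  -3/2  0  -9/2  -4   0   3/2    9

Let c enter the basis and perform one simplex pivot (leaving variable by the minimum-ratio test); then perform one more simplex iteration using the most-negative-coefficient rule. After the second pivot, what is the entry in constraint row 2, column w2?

3/14

Ratio test on column c — row 1: 6/(5/2) = 12/5; row 2: 3/(1/2) = 6. Minimum is 12/5 at row 1 (w1 leaves); pivot element 5/2.
Divide row 1 by 5/2; eliminate column c from the other rows.
Second iteration: most negative obj-row entry is -21/5 in column a, so a enters.
Ratio test on column a — row 1: entry -3/5 ≤ 0; row 2: (9/5)/(14/5) = 9/14. Minimum is 9/14 at row 2 (b leaves); pivot element 14/5.
Divide row 2 by 14/5; eliminate column a from the other rows.
After both pivots, the entry at constraint row 2, column w2 is 3/14.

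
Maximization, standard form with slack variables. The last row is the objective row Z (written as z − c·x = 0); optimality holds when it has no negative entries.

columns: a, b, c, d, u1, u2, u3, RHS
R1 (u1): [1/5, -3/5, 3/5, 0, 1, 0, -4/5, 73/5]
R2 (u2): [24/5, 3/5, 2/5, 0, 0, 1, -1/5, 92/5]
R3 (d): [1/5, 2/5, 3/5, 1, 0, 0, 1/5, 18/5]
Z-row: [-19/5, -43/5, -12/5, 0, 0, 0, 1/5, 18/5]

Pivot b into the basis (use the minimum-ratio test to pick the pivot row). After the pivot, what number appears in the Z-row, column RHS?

81

Ratio test on column b — row 1: entry -3/5 ≤ 0; row 2: (92/5)/(3/5) = 92/3; row 3: (18/5)/(2/5) = 9. Minimum is 9 at row 3 (d leaves); pivot element 2/5.
Divide row 3 by 2/5; eliminate column b from the other rows.
Z-row update in column RHS: 18/5 − (-43/5)·9 = 81.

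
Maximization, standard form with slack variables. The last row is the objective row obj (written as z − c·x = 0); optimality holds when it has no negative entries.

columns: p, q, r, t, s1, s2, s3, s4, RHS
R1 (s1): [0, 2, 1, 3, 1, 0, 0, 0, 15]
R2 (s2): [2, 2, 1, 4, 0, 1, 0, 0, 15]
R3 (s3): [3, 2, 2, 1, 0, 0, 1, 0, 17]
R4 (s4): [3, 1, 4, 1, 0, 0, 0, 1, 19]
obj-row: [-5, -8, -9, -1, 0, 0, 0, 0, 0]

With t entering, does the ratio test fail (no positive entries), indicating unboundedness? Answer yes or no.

no

Column t has positive entries in row(s) 1, 2, 3, 4, so the ratio test bounds it — not unbounded.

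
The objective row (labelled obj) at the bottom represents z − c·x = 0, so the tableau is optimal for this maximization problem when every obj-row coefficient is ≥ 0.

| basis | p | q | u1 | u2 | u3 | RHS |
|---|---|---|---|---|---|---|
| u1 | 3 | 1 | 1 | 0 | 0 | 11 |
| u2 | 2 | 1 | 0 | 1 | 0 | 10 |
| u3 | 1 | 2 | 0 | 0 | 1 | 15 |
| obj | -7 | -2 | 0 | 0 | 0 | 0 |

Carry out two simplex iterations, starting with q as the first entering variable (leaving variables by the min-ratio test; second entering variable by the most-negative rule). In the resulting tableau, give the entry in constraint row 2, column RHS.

2/5

Ratio test on column q — row 1: 11/1 = 11; row 2: 10/1 = 10; row 3: 15/2 = 15/2. Minimum is 15/2 at row 3 (u3 leaves); pivot element 2.
Divide row 3 by 2; eliminate column q from the other rows.
Second iteration: most negative obj-row entry is -6 in column p, so p enters.
Ratio test on column p — row 1: (7/2)/(5/2) = 7/5; row 2: (5/2)/(3/2) = 5/3; row 3: (15/2)/(1/2) = 15. Minimum is 7/5 at row 1 (u1 leaves); pivot element 5/2.
Divide row 1 by 5/2; eliminate column p from the other rows.
After both pivots, the entry at constraint row 2, column RHS is 2/5.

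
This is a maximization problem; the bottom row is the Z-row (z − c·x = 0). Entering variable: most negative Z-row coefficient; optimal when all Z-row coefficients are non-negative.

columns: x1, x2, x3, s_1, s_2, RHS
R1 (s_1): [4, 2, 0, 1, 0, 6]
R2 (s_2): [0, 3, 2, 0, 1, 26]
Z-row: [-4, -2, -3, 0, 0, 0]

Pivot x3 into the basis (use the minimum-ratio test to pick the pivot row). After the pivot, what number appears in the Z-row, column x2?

Ratio test on column x3 — row 1: entry 0 ≤ 0; row 2: 26/2 = 13. Minimum is 13 at row 2 (s_2 leaves); pivot element 2.
Divide row 2 by 2; eliminate column x3 from the other rows.
Z-row update in column x2: -2 − (-3)·(3/2) = 5/2.

5/2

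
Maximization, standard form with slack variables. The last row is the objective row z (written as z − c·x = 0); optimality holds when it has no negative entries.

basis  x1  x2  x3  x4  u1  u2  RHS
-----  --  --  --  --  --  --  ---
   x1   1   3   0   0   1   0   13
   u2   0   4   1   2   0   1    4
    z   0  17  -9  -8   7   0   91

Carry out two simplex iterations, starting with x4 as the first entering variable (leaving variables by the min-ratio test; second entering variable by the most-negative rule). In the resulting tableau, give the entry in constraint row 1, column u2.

Ratio test on column x4 — row 1: entry 0 ≤ 0; row 2: 4/2 = 2. Minimum is 2 at row 2 (u2 leaves); pivot element 2.
Divide row 2 by 2; eliminate column x4 from the other rows.
Second iteration: most negative z-row entry is -5 in column x3, so x3 enters.
Ratio test on column x3 — row 1: entry 0 ≤ 0; row 2: 2/(1/2) = 4. Minimum is 4 at row 2 (x4 leaves); pivot element 1/2.
Divide row 2 by 1/2; eliminate column x3 from the other rows.
After both pivots, the entry at constraint row 1, column u2 is 0.

0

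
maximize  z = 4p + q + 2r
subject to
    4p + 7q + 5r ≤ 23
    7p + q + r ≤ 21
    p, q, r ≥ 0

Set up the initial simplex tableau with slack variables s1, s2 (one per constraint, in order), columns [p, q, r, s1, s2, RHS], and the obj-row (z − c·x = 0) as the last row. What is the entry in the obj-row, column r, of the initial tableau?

-2

The obj-row carries the negated objective coefficients: the r entry is -2.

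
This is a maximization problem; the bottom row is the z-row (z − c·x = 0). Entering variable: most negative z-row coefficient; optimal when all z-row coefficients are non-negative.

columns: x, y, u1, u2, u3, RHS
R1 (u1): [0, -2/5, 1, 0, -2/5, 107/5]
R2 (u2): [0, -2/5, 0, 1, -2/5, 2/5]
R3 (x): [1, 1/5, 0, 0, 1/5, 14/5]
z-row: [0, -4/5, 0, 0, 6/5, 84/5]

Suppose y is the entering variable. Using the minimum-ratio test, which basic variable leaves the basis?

x

Column y entries and ratios — u1: -2/5 ≤ 0, skip; u2: -2/5 ≤ 0, skip; x: (14/5)/(1/5) = 14.
Smallest ratio is 14 in the row of x, so x leaves.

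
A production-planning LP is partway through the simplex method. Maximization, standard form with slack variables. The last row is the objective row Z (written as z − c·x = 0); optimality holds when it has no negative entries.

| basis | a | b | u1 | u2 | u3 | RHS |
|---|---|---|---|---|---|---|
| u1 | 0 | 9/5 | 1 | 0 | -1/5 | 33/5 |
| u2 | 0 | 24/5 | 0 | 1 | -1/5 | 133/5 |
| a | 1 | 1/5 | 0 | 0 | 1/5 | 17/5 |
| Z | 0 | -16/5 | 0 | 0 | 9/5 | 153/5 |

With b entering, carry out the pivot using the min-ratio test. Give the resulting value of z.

127/3

Ratio test on column b — row 1: (33/5)/(9/5) = 11/3; row 2: (133/5)/(24/5) = 133/24; row 3: (17/5)/(1/5) = 17. Minimum is 11/3 at row 1 (u1 leaves); pivot element 9/5.
Pivot on row 1; the Z-row RHS becomes 153/5 − (-16/5)·(11/3) = 127/3.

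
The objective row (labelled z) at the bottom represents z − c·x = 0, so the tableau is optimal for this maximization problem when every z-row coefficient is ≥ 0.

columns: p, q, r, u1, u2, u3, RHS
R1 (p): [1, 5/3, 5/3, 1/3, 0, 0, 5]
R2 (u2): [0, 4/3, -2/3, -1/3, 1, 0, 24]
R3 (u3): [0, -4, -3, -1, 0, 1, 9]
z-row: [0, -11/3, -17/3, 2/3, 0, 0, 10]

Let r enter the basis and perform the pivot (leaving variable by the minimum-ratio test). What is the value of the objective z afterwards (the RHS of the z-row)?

27

Ratio test on column r — row 1: 5/(5/3) = 3; row 2: entry -2/3 ≤ 0; row 3: entry -3 ≤ 0. Minimum is 3 at row 1 (p leaves); pivot element 5/3.
Pivot on row 1; the z-row RHS becomes 10 − (-17/3)·3 = 27.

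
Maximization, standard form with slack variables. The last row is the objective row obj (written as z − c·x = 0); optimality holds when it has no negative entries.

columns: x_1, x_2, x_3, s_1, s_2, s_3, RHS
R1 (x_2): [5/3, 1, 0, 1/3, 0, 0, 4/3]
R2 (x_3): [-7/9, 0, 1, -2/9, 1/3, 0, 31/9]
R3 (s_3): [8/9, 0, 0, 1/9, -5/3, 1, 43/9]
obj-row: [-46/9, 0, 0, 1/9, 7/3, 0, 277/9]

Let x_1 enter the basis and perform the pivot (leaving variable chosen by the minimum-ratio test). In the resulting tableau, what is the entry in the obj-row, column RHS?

523/15

Ratio test on column x_1 — row 1: (4/3)/(5/3) = 4/5; row 2: entry -7/9 ≤ 0; row 3: (43/9)/(8/9) = 43/8. Minimum is 4/5 at row 1 (x_2 leaves); pivot element 5/3.
Divide row 1 by 5/3; eliminate column x_1 from the other rows.
obj-row update in column RHS: 277/9 − (-46/9)·(4/5) = 523/15.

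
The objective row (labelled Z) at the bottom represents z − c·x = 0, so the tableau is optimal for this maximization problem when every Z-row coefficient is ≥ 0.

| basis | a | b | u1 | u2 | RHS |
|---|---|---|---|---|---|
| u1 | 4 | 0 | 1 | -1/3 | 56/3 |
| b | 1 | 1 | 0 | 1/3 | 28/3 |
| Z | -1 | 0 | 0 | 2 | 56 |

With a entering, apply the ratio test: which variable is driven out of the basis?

Column a entries and ratios — u1: (56/3)/4 = 14/3; b: (28/3)/1 = 28/3.
Smallest ratio is 14/3 in the row of u1, so u1 leaves.

u1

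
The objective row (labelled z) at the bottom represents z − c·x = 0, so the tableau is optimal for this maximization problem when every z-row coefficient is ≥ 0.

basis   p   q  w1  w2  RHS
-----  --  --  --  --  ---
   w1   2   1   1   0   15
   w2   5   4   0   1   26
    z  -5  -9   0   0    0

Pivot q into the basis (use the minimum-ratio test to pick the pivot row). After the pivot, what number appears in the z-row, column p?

25/4

Ratio test on column q — row 1: 15/1 = 15; row 2: 26/4 = 13/2. Minimum is 13/2 at row 2 (w2 leaves); pivot element 4.
Divide row 2 by 4; eliminate column q from the other rows.
z-row update in column p: -5 − (-9)·(5/4) = 25/4.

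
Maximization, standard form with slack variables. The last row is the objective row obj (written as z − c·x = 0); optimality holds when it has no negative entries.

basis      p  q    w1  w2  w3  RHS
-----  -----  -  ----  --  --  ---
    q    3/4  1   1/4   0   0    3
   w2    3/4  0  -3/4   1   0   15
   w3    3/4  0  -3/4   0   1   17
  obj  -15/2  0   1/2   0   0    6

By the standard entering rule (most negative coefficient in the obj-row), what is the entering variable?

Negative obj-row entries: p: -15/2.
The most negative is -15/2 in column p, so p enters.

p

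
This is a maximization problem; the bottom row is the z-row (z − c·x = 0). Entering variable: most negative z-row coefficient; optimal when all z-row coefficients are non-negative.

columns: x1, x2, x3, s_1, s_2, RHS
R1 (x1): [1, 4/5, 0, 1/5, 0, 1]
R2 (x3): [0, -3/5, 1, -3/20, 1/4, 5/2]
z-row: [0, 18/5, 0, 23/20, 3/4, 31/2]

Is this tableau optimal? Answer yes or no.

yes

Every z-row coefficient is ≥ 0, so the tableau is optimal.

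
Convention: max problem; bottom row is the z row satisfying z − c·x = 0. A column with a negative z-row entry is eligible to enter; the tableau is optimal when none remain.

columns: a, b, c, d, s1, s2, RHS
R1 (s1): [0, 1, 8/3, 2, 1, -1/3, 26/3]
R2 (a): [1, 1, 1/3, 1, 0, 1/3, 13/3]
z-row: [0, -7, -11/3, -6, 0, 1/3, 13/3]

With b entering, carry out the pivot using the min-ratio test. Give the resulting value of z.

Ratio test on column b — row 1: (26/3)/1 = 26/3; row 2: (13/3)/1 = 13/3. Minimum is 13/3 at row 2 (a leaves); pivot element 1.
Pivot on row 2; the z-row RHS becomes 13/3 − (-7)·(13/3) = 104/3.

104/3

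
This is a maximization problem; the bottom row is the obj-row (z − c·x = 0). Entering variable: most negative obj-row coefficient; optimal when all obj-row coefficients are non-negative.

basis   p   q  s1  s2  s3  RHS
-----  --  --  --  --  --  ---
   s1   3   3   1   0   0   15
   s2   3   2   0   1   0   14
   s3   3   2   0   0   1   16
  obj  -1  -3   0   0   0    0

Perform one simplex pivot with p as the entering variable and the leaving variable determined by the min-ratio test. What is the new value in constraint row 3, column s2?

Ratio test on column p — row 1: 15/3 = 5; row 2: 14/3 = 14/3; row 3: 16/3 = 16/3. Minimum is 14/3 at row 2 (s2 leaves); pivot element 3.
Divide row 2 by 3; eliminate column p from the other rows.
Row 3 update in column s2: 0 − 3·(1/3) = -1.

-1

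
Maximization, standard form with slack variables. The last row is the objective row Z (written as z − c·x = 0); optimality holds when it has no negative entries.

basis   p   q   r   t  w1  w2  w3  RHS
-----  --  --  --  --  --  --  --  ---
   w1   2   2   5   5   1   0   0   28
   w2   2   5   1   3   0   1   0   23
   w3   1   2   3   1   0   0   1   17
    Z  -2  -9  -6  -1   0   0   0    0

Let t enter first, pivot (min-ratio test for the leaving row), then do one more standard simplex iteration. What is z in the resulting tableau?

373/19

Ratio test on column t — row 1: 28/5 = 28/5; row 2: 23/3 = 23/3; row 3: 17/1 = 17. Minimum is 28/5 at row 1 (w1 leaves); pivot element 5.
Pivot on row 1; the Z-row RHS becomes 0 − (-1)·(28/5) = 28/5.
Next entering variable (most negative Z-row entry -43/5): q.
Ratio test on column q — row 1: (28/5)/(2/5) = 14; row 2: (31/5)/(19/5) = 31/19; row 3: (57/5)/(8/5) = 57/8. Minimum is 31/19 at row 2 (w2 leaves); pivot element 19/5.
After the second pivot the Z-row RHS is 28/5 − (-43/5)·(31/19) = 373/19.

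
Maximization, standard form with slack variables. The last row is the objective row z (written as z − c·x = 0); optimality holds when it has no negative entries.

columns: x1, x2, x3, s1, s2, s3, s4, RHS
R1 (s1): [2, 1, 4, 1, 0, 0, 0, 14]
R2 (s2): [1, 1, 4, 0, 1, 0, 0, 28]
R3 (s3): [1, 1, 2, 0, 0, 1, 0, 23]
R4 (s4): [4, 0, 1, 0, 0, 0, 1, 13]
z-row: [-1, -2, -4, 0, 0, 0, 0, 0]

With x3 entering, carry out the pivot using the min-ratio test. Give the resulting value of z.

14

Ratio test on column x3 — row 1: 14/4 = 7/2; row 2: 28/4 = 7; row 3: 23/2 = 23/2; row 4: 13/1 = 13. Minimum is 7/2 at row 1 (s1 leaves); pivot element 4.
Pivot on row 1; the z-row RHS becomes 0 − (-4)·(7/2) = 14.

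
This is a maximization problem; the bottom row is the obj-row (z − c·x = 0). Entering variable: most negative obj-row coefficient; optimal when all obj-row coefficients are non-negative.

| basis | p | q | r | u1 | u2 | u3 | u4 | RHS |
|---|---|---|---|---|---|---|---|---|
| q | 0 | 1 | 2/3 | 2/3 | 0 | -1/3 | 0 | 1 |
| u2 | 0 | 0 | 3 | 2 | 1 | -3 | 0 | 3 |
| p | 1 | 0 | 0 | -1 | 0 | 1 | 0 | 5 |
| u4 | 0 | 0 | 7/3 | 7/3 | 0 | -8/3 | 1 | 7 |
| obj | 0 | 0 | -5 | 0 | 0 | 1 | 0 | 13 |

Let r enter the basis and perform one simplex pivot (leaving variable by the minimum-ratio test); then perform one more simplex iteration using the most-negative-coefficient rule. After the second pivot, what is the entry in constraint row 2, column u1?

4/3

Ratio test on column r — row 1: 1/(2/3) = 3/2; row 2: 3/3 = 1; row 3: entry 0 ≤ 0; row 4: 7/(7/3) = 3. Minimum is 1 at row 2 (u2 leaves); pivot element 3.
Divide row 2 by 3; eliminate column r from the other rows.
Second iteration: most negative obj-row entry is -4 in column u3, so u3 enters.
Ratio test on column u3 — row 1: (1/3)/(1/3) = 1; row 2: entry -1 ≤ 0; row 3: 5/1 = 5; row 4: entry -1/3 ≤ 0. Minimum is 1 at row 1 (q leaves); pivot element 1/3.
Divide row 1 by 1/3; eliminate column u3 from the other rows.
After both pivots, the entry at constraint row 2, column u1 is 4/3.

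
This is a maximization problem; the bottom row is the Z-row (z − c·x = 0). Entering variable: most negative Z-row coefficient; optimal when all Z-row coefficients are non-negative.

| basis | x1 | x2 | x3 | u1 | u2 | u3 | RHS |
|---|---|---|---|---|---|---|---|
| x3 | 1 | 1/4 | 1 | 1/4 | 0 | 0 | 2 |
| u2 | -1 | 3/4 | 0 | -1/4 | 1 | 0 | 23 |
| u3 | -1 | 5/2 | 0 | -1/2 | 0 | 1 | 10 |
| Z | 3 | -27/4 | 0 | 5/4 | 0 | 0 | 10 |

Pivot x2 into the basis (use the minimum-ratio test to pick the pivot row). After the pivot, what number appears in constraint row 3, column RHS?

Ratio test on column x2 — row 1: 2/(1/4) = 8; row 2: 23/(3/4) = 92/3; row 3: 10/(5/2) = 4. Minimum is 4 at row 3 (u3 leaves); pivot element 5/2.
Divide row 3 by 5/2; eliminate column x2 from the other rows.
In the new row 3, the RHS entry is the old entry divided by the pivot: 10/(5/2) = 4.

4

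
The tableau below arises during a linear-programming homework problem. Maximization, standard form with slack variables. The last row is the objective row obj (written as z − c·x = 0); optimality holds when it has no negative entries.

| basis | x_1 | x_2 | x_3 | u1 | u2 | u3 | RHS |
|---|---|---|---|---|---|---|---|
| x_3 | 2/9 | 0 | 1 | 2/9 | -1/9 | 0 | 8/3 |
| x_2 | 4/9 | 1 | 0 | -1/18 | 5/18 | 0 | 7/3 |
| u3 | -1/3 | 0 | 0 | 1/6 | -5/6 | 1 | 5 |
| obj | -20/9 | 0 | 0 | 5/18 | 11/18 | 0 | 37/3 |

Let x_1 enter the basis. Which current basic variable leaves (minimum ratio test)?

Column x_1 entries and ratios — x_3: (8/3)/(2/9) = 12; x_2: (7/3)/(4/9) = 21/4; u3: -1/3 ≤ 0, skip.
Smallest ratio is 21/4 in the row of x_2, so x_2 leaves.

x_2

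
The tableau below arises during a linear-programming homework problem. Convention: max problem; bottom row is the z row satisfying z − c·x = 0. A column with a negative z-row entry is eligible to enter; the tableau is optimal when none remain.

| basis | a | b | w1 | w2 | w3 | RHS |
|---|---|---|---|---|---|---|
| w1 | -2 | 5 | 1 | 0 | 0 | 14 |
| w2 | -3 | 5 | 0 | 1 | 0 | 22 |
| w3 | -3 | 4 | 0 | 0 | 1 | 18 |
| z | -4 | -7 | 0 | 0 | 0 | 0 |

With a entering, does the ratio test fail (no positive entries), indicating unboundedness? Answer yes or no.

Every constraint-row entry in column a is ≤ 0, so increasing a is unbounded.

yes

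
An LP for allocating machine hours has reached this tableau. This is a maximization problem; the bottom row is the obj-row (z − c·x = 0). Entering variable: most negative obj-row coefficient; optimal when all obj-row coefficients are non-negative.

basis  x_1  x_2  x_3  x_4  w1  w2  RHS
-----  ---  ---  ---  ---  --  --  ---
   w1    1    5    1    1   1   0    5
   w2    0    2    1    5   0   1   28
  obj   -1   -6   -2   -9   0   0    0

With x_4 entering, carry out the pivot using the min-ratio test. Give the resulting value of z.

Ratio test on column x_4 — row 1: 5/1 = 5; row 2: 28/5 = 28/5. Minimum is 5 at row 1 (w1 leaves); pivot element 1.
Pivot on row 1; the obj-row RHS becomes 0 − (-9)·5 = 45.

45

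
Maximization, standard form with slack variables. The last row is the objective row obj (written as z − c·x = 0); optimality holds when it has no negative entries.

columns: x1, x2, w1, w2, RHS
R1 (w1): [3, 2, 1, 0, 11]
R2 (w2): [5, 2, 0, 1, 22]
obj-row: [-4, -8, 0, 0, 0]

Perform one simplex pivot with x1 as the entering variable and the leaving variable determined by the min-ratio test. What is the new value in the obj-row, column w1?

4/3

Ratio test on column x1 — row 1: 11/3 = 11/3; row 2: 22/5 = 22/5. Minimum is 11/3 at row 1 (w1 leaves); pivot element 3.
Divide row 1 by 3; eliminate column x1 from the other rows.
obj-row update in column w1: 0 − (-4)·(1/3) = 4/3.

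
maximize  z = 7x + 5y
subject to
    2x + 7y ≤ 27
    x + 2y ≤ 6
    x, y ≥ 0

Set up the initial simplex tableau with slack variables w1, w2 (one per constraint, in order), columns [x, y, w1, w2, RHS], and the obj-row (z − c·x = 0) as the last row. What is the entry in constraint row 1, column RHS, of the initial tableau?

27

The RHS of constraint 1 is b_1 = 27.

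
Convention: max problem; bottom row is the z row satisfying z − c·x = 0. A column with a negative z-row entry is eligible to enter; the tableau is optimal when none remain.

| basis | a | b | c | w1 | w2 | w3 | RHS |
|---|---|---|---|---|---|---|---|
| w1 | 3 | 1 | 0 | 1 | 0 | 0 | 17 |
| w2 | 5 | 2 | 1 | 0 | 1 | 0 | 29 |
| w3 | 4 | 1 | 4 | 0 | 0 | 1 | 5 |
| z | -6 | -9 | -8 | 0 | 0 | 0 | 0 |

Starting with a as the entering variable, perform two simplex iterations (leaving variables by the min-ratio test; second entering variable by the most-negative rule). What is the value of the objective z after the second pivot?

45

Ratio test on column a — row 1: 17/3 = 17/3; row 2: 29/5 = 29/5; row 3: 5/4 = 5/4. Minimum is 5/4 at row 3 (w3 leaves); pivot element 4.
Pivot on row 3; the z-row RHS becomes 0 − (-6)·(5/4) = 15/2.
Next entering variable (most negative z-row entry -15/2): b.
Ratio test on column b — row 1: (53/4)/(1/4) = 53; row 2: (91/4)/(3/4) = 91/3; row 3: (5/4)/(1/4) = 5. Minimum is 5 at row 3 (a leaves); pivot element 1/4.
After the second pivot the z-row RHS is 15/2 − (-15/2)·5 = 45.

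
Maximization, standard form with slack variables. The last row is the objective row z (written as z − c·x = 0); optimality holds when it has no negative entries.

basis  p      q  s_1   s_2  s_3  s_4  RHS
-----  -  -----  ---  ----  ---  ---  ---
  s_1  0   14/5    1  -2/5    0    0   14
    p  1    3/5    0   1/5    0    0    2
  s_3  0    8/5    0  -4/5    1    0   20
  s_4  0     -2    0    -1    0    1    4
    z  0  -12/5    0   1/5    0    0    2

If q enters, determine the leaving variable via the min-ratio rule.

Column q entries and ratios — s_1: 14/(14/5) = 5; p: 2/(3/5) = 10/3; s_3: 20/(8/5) = 25/2; s_4: -2 ≤ 0, skip.
Smallest ratio is 10/3 in the row of p, so p leaves.

p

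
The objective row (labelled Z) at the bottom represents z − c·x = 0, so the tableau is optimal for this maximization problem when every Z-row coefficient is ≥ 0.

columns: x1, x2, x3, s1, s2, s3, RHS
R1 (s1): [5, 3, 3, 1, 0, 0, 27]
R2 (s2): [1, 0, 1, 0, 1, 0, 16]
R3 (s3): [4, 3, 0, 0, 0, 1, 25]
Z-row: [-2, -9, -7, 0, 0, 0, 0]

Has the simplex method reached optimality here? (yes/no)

The Z-row has a negative entry -9 in column x2, so it is not optimal.

no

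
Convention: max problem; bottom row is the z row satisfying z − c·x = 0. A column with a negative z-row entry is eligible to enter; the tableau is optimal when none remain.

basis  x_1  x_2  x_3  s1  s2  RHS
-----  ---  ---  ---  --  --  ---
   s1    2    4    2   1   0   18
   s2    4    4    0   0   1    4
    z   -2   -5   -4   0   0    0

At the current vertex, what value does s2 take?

4

s2 is basic (row 2); its value is the RHS of that row, 4.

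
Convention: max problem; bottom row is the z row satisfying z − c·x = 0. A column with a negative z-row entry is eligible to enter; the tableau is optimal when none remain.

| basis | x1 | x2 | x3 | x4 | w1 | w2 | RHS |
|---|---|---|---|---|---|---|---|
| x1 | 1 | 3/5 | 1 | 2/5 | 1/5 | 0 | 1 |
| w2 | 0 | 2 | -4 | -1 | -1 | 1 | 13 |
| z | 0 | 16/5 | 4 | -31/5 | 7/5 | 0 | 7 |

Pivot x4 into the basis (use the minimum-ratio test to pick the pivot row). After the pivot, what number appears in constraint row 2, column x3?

Ratio test on column x4 — row 1: 1/(2/5) = 5/2; row 2: entry -1 ≤ 0. Minimum is 5/2 at row 1 (x1 leaves); pivot element 2/5.
Divide row 1 by 2/5; eliminate column x4 from the other rows.
Row 2 update in column x3: -4 − (-1)·(5/2) = -3/2.

-3/2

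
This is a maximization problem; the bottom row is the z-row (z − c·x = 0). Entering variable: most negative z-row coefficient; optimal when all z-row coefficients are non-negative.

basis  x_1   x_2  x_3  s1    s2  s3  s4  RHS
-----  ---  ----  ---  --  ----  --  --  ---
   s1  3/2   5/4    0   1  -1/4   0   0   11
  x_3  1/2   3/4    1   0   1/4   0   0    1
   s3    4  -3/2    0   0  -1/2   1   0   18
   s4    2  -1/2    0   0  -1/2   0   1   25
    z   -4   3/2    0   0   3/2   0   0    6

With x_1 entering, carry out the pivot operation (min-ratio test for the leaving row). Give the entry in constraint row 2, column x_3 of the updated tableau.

2

Ratio test on column x_1 — row 1: 11/(3/2) = 22/3; row 2: 1/(1/2) = 2; row 3: 18/4 = 9/2; row 4: 25/2 = 25/2. Minimum is 2 at row 2 (x_3 leaves); pivot element 1/2.
Divide row 2 by 1/2; eliminate column x_1 from the other rows.
In the new row 2, the x_3 entry is the old entry divided by the pivot: 1/(1/2) = 2.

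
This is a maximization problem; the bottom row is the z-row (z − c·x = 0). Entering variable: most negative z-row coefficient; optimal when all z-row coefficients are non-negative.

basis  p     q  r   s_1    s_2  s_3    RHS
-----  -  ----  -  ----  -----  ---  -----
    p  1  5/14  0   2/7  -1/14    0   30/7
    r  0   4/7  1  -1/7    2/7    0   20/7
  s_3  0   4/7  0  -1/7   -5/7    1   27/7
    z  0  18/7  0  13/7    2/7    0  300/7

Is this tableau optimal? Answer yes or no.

yes

Every z-row coefficient is ≥ 0, so the tableau is optimal.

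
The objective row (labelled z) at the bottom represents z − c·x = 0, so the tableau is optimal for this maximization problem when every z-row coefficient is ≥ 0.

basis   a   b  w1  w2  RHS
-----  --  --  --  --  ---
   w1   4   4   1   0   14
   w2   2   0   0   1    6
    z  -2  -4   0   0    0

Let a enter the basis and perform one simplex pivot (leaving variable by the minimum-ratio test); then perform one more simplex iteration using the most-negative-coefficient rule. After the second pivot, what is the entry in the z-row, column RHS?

8

Ratio test on column a — row 1: 14/4 = 7/2; row 2: 6/2 = 3. Minimum is 3 at row 2 (w2 leaves); pivot element 2.
Divide row 2 by 2; eliminate column a from the other rows.
Second iteration: most negative z-row entry is -4 in column b, so b enters.
Ratio test on column b — row 1: 2/4 = 1/2; row 2: entry 0 ≤ 0. Minimum is 1/2 at row 1 (w1 leaves); pivot element 4.
Divide row 1 by 4; eliminate column b from the other rows.
After both pivots, the entry at the z-row, column RHS is 8.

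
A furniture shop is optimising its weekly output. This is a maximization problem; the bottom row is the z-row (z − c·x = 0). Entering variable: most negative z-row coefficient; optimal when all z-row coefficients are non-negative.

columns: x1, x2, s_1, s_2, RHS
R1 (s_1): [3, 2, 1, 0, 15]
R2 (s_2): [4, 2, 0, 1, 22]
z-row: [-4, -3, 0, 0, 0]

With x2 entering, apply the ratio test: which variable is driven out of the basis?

s_1

Column x2 entries and ratios — s_1: 15/2 = 15/2; s_2: 22/2 = 11.
Smallest ratio is 15/2 in the row of s_1, so s_1 leaves.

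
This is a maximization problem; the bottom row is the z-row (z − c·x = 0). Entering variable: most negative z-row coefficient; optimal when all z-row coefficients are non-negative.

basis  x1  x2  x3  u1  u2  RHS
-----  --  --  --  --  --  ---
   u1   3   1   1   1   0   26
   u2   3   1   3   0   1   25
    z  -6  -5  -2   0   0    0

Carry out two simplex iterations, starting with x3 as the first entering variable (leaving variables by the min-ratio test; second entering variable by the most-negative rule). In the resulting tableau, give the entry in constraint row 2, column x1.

Ratio test on column x3 — row 1: 26/1 = 26; row 2: 25/3 = 25/3. Minimum is 25/3 at row 2 (u2 leaves); pivot element 3.
Divide row 2 by 3; eliminate column x3 from the other rows.
Second iteration: most negative z-row entry is -13/3 in column x2, so x2 enters.
Ratio test on column x2 — row 1: (53/3)/(2/3) = 53/2; row 2: (25/3)/(1/3) = 25. Minimum is 25 at row 2 (x3 leaves); pivot element 1/3.
Divide row 2 by 1/3; eliminate column x2 from the other rows.
After both pivots, the entry at constraint row 2, column x1 is 3.

3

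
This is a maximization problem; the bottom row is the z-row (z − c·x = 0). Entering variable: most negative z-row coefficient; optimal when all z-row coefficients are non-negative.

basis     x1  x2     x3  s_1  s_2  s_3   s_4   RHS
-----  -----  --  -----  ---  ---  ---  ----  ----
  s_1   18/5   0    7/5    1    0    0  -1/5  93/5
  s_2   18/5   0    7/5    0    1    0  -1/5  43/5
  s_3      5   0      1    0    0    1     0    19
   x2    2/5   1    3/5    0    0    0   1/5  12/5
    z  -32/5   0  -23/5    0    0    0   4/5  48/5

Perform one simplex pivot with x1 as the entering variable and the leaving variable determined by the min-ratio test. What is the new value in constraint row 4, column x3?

4/9

Ratio test on column x1 — row 1: (93/5)/(18/5) = 31/6; row 2: (43/5)/(18/5) = 43/18; row 3: 19/5 = 19/5; row 4: (12/5)/(2/5) = 6. Minimum is 43/18 at row 2 (s_2 leaves); pivot element 18/5.
Divide row 2 by 18/5; eliminate column x1 from the other rows.
Row 4 update in column x3: 3/5 − (2/5)·(7/18) = 4/9.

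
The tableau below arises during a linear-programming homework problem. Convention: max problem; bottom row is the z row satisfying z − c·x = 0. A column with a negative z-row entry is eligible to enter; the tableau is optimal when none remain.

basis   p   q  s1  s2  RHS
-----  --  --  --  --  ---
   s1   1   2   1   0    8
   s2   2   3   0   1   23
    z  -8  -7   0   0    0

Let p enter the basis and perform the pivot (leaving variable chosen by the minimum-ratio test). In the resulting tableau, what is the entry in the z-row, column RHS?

64

Ratio test on column p — row 1: 8/1 = 8; row 2: 23/2 = 23/2. Minimum is 8 at row 1 (s1 leaves); pivot element 1.
Divide row 1 by 1; eliminate column p from the other rows.
z-row update in column RHS: 0 − (-8)·8 = 64.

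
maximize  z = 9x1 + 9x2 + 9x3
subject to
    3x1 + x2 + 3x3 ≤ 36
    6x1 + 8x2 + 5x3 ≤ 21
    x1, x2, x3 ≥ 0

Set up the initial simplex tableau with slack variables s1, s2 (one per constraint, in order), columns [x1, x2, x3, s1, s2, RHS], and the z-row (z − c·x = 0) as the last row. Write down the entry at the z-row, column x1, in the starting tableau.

-9

The z-row carries the negated objective coefficients: the x1 entry is -9.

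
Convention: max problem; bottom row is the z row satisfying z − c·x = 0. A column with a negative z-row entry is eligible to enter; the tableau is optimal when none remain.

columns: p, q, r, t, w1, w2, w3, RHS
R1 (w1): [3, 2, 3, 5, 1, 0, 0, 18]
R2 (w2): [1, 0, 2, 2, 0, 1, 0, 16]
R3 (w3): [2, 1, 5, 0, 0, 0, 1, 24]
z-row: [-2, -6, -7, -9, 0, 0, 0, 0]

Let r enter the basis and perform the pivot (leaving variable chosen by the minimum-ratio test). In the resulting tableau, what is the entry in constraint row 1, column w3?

Ratio test on column r — row 1: 18/3 = 6; row 2: 16/2 = 8; row 3: 24/5 = 24/5. Minimum is 24/5 at row 3 (w3 leaves); pivot element 5.
Divide row 3 by 5; eliminate column r from the other rows.
Row 1 update in column w3: 0 − 3·(1/5) = -3/5.

-3/5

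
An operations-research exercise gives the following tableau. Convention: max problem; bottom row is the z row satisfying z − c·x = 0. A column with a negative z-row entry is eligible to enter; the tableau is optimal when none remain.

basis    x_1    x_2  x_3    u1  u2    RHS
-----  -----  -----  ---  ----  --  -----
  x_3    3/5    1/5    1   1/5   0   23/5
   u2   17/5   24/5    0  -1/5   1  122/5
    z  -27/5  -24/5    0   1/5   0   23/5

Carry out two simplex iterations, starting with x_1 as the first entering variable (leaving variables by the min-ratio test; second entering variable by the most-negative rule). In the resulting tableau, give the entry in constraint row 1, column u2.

-3/4

Ratio test on column x_1 — row 1: (23/5)/(3/5) = 23/3; row 2: (122/5)/(17/5) = 122/17. Minimum is 122/17 at row 2 (u2 leaves); pivot element 17/5.
Divide row 2 by 17/5; eliminate column x_1 from the other rows.
Second iteration: most negative z-row entry is -2/17 in column u1, so u1 enters.
Ratio test on column u1 — row 1: (5/17)/(4/17) = 5/4; row 2: entry -1/17 ≤ 0. Minimum is 5/4 at row 1 (x_3 leaves); pivot element 4/17.
Divide row 1 by 4/17; eliminate column u1 from the other rows.
After both pivots, the entry at constraint row 1, column u2 is -3/4.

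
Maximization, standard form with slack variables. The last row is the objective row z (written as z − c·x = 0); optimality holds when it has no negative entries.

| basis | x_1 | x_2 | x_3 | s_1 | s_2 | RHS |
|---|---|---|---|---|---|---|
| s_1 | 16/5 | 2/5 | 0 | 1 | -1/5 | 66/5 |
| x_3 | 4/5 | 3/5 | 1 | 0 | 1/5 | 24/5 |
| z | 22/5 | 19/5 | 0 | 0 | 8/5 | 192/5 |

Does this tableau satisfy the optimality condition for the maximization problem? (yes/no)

Every z-row coefficient is ≥ 0, so the tableau is optimal.

yes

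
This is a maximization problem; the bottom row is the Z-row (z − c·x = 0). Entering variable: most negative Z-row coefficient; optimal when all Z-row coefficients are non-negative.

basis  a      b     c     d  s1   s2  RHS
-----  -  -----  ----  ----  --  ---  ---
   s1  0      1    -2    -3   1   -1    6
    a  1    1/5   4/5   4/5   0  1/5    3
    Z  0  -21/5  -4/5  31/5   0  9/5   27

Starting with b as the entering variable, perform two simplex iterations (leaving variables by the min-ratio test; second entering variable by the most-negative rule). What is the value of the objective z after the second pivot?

Ratio test on column b — row 1: 6/1 = 6; row 2: 3/(1/5) = 15. Minimum is 6 at row 1 (s1 leaves); pivot element 1.
Pivot on row 1; the Z-row RHS becomes 27 − (-21/5)·6 = 261/5.
Next entering variable (most negative Z-row entry -46/5): c.
Ratio test on column c — row 1: entry -2 ≤ 0; row 2: (9/5)/(6/5) = 3/2. Minimum is 3/2 at row 2 (a leaves); pivot element 6/5.
After the second pivot the Z-row RHS is 261/5 − (-46/5)·(3/2) = 66.

66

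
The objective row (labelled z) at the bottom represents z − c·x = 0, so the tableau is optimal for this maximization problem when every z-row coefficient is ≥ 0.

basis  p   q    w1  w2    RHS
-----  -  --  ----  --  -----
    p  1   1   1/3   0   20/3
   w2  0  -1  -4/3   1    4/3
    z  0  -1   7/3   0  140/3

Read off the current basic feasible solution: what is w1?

w1 is not in the basis, so in the current basic feasible solution w1 = 0.

0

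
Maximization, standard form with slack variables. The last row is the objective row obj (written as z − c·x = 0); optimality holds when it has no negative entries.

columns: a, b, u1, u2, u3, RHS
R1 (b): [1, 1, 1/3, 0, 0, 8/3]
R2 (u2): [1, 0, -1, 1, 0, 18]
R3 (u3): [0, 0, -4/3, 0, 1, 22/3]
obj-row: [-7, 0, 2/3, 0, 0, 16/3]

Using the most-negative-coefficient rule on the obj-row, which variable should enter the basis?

Negative obj-row entries: a: -7.
The most negative is -7 in column a, so a enters.

a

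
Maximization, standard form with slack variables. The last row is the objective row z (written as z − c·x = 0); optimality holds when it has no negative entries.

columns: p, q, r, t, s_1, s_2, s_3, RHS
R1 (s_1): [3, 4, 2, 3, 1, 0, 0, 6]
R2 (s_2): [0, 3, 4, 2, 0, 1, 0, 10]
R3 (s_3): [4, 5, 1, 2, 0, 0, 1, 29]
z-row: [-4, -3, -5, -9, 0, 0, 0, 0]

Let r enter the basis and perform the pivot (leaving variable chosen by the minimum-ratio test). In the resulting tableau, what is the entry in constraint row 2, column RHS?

Ratio test on column r — row 1: 6/2 = 3; row 2: 10/4 = 5/2; row 3: 29/1 = 29. Minimum is 5/2 at row 2 (s_2 leaves); pivot element 4.
Divide row 2 by 4; eliminate column r from the other rows.
In the new row 2, the RHS entry is the old entry divided by the pivot: 10/4 = 5/2.

5/2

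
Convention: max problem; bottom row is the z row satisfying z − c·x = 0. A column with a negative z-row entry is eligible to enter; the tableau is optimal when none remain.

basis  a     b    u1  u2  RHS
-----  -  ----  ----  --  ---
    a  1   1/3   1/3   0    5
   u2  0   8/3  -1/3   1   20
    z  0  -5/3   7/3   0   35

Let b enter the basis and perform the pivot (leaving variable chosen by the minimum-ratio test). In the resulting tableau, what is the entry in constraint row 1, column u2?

-1/8

Ratio test on column b — row 1: 5/(1/3) = 15; row 2: 20/(8/3) = 15/2. Minimum is 15/2 at row 2 (u2 leaves); pivot element 8/3.
Divide row 2 by 8/3; eliminate column b from the other rows.
Row 1 update in column u2: 0 − (1/3)·(3/8) = -1/8.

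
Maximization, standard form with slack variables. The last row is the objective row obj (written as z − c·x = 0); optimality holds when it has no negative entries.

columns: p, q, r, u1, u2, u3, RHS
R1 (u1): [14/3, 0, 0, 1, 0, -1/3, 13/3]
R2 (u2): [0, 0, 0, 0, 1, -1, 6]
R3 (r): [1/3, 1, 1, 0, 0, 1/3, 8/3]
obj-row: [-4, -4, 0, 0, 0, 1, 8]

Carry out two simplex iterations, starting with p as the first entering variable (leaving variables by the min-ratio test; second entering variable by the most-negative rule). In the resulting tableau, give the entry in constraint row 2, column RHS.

Ratio test on column p — row 1: (13/3)/(14/3) = 13/14; row 2: entry 0 ≤ 0; row 3: (8/3)/(1/3) = 8. Minimum is 13/14 at row 1 (u1 leaves); pivot element 14/3.
Divide row 1 by 14/3; eliminate column p from the other rows.
Second iteration: most negative obj-row entry is -4 in column q, so q enters.
Ratio test on column q — row 1: entry 0 ≤ 0; row 2: entry 0 ≤ 0; row 3: (33/14)/1 = 33/14. Minimum is 33/14 at row 3 (r leaves); pivot element 1.
Divide row 3 by 1; eliminate column q from the other rows.
After both pivots, the entry at constraint row 2, column RHS is 6.

6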